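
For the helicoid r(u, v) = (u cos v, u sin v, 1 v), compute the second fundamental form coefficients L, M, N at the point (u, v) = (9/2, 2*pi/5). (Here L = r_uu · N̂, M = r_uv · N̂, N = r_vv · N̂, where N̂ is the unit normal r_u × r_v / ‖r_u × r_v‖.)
L = 0;  M = -2*sqrt(85)/85;  N = 0

Compute the unit normal N̂(u, v) = (sin(v)/sqrt(u^2 + 1), -cos(v)/sqrt(u^2 + 1), u/sqrt(u^2 + 1)), and the second partials r_uu, r_uv, r_vv. Take dot products:
  L(u, v) = r_uu · N̂ = 0,
  M(u, v) = r_uv · N̂ = -1/sqrt(u^2 + 1),
  N(u, v) = r_vv · N̂ = 0.
Evaluating at (u, v) = (9/2, 2*pi/5):
  L = 0, M = -2*sqrt(85)/85, N = 0.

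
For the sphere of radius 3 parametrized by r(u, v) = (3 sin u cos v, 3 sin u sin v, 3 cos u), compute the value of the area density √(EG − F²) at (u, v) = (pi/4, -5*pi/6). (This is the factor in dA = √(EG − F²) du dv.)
√(EG − F²)|_{(pi/4, -5*pi/6)} = 9*sqrt(2)/2

E = 9, F = 0, G = 9*sin(u)^2, so EG − F² = 81*sin(u)^2. Taking the positive square root: √(EG − F²) = 9*Abs(sin(u)). At (u, v) = (pi/4, -5*pi/6): 9*sqrt(2)/2.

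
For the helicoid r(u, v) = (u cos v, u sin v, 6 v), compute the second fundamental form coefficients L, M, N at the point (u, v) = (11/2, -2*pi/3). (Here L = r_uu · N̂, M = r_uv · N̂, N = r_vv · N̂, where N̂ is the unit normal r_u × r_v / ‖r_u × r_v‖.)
L = 0;  M = -12*sqrt(265)/265;  N = 0

Compute the unit normal N̂(u, v) = (6*sin(v)/sqrt(u^2 + 36), -6*cos(v)/sqrt(u^2 + 36), u/sqrt(u^2 + 36)), and the second partials r_uu, r_uv, r_vv. Take dot products:
  L(u, v) = r_uu · N̂ = 0,
  M(u, v) = r_uv · N̂ = -6/sqrt(u^2 + 36),
  N(u, v) = r_vv · N̂ = 0.
Evaluating at (u, v) = (11/2, -2*pi/3):
  L = 0, M = -12*sqrt(265)/265, N = 0.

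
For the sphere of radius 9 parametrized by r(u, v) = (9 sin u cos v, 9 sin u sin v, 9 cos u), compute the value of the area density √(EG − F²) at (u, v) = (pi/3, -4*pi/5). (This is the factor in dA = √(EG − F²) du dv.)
√(EG − F²)|_{(pi/3, -4*pi/5)} = 81*sqrt(3)/2

E = 81, F = 0, G = 81*sin(u)^2, so EG − F² = 6561*sin(u)^2. Taking the positive square root: √(EG − F²) = 81*Abs(sin(u)). At (u, v) = (pi/3, -4*pi/5): 81*sqrt(3)/2.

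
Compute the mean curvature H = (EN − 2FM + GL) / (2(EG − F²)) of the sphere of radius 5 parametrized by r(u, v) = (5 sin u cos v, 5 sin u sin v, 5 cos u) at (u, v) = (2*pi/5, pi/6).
H = -1/5

With E = 25, F = 0, G = 25*sin(u)^2, L = -5*sin(u)/Abs(sin(u)), M = 0, N = -5*sin(u)^3/Abs(sin(u)), assemble
  H = (EN − 2FM + GL) / (2(EG − F²)) = -sin(u)/(5*Abs(sin(u))).
At (u, v) = (2*pi/5, pi/6): H = -1/5.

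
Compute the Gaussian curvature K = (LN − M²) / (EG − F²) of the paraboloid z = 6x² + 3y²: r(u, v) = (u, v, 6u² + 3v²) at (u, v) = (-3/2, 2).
K = 72/219961

Coefficients of the first fundamental form: E = 144*u^2 + 1, F = 72*u*v, G = 36*v^2 + 1.
Coefficients of the second fundamental form: L = 12/sqrt(144*u^2 + 36*v^2 + 1), M = 0, N = 6/sqrt(144*u^2 + 36*v^2 + 1).
Assemble K = (LN − M²)/(EG − F²) = 72/(20736*u^4 + 10368*u^2*v^2 + 288*u^2 + 1296*v^4 + 72*v^2 + 1). At (u, v) = (-3/2, 2): K = 72/219961.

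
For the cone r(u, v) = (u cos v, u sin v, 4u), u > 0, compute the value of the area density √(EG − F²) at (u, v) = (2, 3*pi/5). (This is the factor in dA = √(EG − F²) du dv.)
√(EG − F²)|_{(2, 3*pi/5)} = 2*sqrt(17)

E = 17, F = 0, G = u^2, so EG − F² = 17*u^2. Taking the positive square root: √(EG − F²) = sqrt(17)*Abs(u). At (u, v) = (2, 3*pi/5): 2*sqrt(17).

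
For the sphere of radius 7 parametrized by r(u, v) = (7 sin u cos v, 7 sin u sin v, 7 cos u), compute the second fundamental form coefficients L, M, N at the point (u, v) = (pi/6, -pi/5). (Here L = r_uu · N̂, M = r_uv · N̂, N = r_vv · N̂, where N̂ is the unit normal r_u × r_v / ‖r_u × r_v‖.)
L = -7;  M = 0;  N = -7/4

Compute the unit normal N̂(u, v) = (sin(u)^2*cos(v)/Abs(sin(u)), sin(u)^2*sin(v)/Abs(sin(u)), sin(2*u)/(2*Abs(sin(u)))), and the second partials r_uu, r_uv, r_vv. Take dot products:
  L(u, v) = r_uu · N̂ = -7*sin(u)/Abs(sin(u)),
  M(u, v) = r_uv · N̂ = 0,
  N(u, v) = r_vv · N̂ = -7*sin(u)^3/Abs(sin(u)).
Evaluating at (u, v) = (pi/6, -pi/5):
  L = -7, M = 0, N = -7/4.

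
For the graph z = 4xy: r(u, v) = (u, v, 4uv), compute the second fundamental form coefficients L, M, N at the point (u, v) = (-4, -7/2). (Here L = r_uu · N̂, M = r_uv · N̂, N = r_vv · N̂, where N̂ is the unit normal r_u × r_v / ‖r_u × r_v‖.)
L = 0;  M = 4*sqrt(453)/453;  N = 0

Compute the unit normal N̂(u, v) = (-4*v/sqrt(16*u^2 + 16*v^2 + 1), -4*u/sqrt(16*u^2 + 16*v^2 + 1), 1/sqrt(16*u^2 + 16*v^2 + 1)), and the second partials r_uu, r_uv, r_vv. Take dot products:
  L(u, v) = r_uu · N̂ = 0,
  M(u, v) = r_uv · N̂ = 4/sqrt(16*u^2 + 16*v^2 + 1),
  N(u, v) = r_vv · N̂ = 0.
Evaluating at (u, v) = (-4, -7/2):
  L = 0, M = 4*sqrt(453)/453, N = 0.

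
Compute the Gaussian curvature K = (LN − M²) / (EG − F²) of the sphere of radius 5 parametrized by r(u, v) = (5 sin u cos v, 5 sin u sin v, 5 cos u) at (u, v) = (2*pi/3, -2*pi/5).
K = 1/25

Coefficients of the first fundamental form: E = 25, F = 0, G = 25*sin(u)^2.
Coefficients of the second fundamental form: L = -5*sin(u)/Abs(sin(u)), M = 0, N = -5*sin(u)^3/Abs(sin(u)).
Assemble K = (LN − M²)/(EG − F²) = 1/25. At (u, v) = (2*pi/3, -2*pi/5): K = 1/25.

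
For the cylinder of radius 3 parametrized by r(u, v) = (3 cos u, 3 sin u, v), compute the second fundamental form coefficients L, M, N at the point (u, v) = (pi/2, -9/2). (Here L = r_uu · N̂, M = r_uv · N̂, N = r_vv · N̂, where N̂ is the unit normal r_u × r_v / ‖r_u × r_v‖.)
L = -3;  M = 0;  N = 0

Compute the unit normal N̂(u, v) = (cos(u), sin(u), 0), and the second partials r_uu, r_uv, r_vv. Take dot products:
  L(u, v) = r_uu · N̂ = -3,
  M(u, v) = r_uv · N̂ = 0,
  N(u, v) = r_vv · N̂ = 0.
Evaluating at (u, v) = (pi/2, -9/2):
  L = -3, M = 0, N = 0.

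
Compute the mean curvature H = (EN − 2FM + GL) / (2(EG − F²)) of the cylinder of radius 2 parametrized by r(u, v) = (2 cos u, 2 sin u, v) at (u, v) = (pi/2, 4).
H = -1/4

With E = 4, F = 0, G = 1, L = -2, M = 0, N = 0, assemble
  H = (EN − 2FM + GL) / (2(EG − F²)) = -1/4.
At (u, v) = (pi/2, 4): H = -1/4.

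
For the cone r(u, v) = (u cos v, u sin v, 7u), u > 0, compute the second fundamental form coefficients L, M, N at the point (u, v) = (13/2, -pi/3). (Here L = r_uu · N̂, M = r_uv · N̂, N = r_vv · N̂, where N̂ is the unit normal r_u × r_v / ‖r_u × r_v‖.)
L = 0;  M = 0;  N = 91*sqrt(2)/20

Compute the unit normal N̂(u, v) = (-7*sqrt(2)*u*cos(v)/(10*Abs(u)), -7*sqrt(2)*u*sin(v)/(10*Abs(u)), sqrt(2)*u/(10*Abs(u))), and the second partials r_uu, r_uv, r_vv. Take dot products:
  L(u, v) = r_uu · N̂ = 0,
  M(u, v) = r_uv · N̂ = 0,
  N(u, v) = r_vv · N̂ = 7*sqrt(2)*u^2/(10*Abs(u)).
Evaluating at (u, v) = (13/2, -pi/3):
  L = 0, M = 0, N = 91*sqrt(2)/20.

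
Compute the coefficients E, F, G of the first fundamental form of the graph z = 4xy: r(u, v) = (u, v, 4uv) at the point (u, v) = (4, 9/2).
E = 325;  F = 288;  G = 257

Partials: r_u = (1, 0, 4*v), r_v = (0, 1, 4*u). As functions of (u, v):
  E = r_u · r_u = 16*v^2 + 1,
  F = r_u · r_v = 16*u*v,
  G = r_v · r_v = 16*u^2 + 1.
Evaluating at (u, v) = (4, 9/2): E = 325, F = 288, G = 257.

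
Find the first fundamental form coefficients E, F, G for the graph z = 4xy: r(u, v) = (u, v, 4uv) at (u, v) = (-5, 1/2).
E = 5;  F = -40;  G = 401

Partials: r_u = (1, 0, 4*v), r_v = (0, 1, 4*u). As functions of (u, v):
  E = r_u · r_u = 16*v^2 + 1,
  F = r_u · r_v = 16*u*v,
  G = r_v · r_v = 16*u^2 + 1.
Evaluating at (u, v) = (-5, 1/2): E = 5, F = -40, G = 401.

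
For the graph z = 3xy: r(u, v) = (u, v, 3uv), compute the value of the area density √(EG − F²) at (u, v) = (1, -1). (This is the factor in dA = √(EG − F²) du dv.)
√(EG − F²)|_{(1, -1)} = sqrt(19)

E = 9*v^2 + 1, F = 9*u*v, G = 9*u^2 + 1, so EG − F² = 9*u^2 + 9*v^2 + 1. Taking the positive square root: √(EG − F²) = sqrt(9*u^2 + 9*v^2 + 1). At (u, v) = (1, -1): sqrt(19).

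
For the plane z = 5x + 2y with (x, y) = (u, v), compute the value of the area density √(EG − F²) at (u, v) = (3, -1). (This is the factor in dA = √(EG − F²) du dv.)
√(EG − F²)|_{(3, -1)} = sqrt(30)

E = 26, F = 10, G = 5, so EG − F² = 30. Taking the positive square root: √(EG − F²) = sqrt(30). At (u, v) = (3, -1): sqrt(30).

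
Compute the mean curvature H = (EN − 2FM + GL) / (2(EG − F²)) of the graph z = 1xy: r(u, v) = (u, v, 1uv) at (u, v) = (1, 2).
H = -sqrt(6)/18

With E = v^2 + 1, F = u*v, G = u^2 + 1, L = 0, M = 1/sqrt(u^2 + v^2 + 1), N = 0, assemble
  H = (EN − 2FM + GL) / (2(EG − F²)) = -u*v/(u^2 + v^2 + 1)^(3/2).
At (u, v) = (1, 2): H = -sqrt(6)/18.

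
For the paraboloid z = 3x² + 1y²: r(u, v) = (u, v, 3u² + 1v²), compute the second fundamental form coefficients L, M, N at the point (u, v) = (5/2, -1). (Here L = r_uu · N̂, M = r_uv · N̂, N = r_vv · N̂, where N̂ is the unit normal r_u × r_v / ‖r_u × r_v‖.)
L = 3*sqrt(230)/115;  M = 0;  N = sqrt(230)/115

Compute the unit normal N̂(u, v) = (-6*u/sqrt(36*u^2 + 4*v^2 + 1), -2*v/sqrt(36*u^2 + 4*v^2 + 1), 1/sqrt(36*u^2 + 4*v^2 + 1)), and the second partials r_uu, r_uv, r_vv. Take dot products:
  L(u, v) = r_uu · N̂ = 6/sqrt(36*u^2 + 4*v^2 + 1),
  M(u, v) = r_uv · N̂ = 0,
  N(u, v) = r_vv · N̂ = 2/sqrt(36*u^2 + 4*v^2 + 1).
Evaluating at (u, v) = (5/2, -1):
  L = 3*sqrt(230)/115, M = 0, N = sqrt(230)/115.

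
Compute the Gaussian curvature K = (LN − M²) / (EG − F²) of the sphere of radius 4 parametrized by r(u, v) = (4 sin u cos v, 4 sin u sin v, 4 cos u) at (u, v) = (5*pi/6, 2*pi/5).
K = 1/16

Coefficients of the first fundamental form: E = 16, F = 0, G = 16*sin(u)^2.
Coefficients of the second fundamental form: L = -4*sin(u)/Abs(sin(u)), M = 0, N = -4*sin(u)^3/Abs(sin(u)).
Assemble K = (LN − M²)/(EG − F²) = 1/16. At (u, v) = (5*pi/6, 2*pi/5): K = 1/16.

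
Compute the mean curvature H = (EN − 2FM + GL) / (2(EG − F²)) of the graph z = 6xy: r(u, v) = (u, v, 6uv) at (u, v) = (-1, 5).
H = 1080*sqrt(937)/877969

With E = 36*v^2 + 1, F = 36*u*v, G = 36*u^2 + 1, L = 0, M = 6/sqrt(36*u^2 + 36*v^2 + 1), N = 0, assemble
  H = (EN − 2FM + GL) / (2(EG − F²)) = -216*u*v/(36*u^2 + 36*v^2 + 1)^(3/2).
At (u, v) = (-1, 5): H = 1080*sqrt(937)/877969.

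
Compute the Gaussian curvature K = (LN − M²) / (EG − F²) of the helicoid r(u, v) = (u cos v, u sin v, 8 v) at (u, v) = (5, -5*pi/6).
K = -64/7921

Coefficients of the first fundamental form: E = 1, F = 0, G = u^2 + 64.
Coefficients of the second fundamental form: L = 0, M = -8/sqrt(u^2 + 64), N = 0.
Assemble K = (LN − M²)/(EG − F²) = -64/(u^2 + 64)^2. At (u, v) = (5, -5*pi/6): K = -64/7921.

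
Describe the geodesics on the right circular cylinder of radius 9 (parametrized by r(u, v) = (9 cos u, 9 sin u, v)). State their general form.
The cylinder is flat (K = 0) and locally isometric to the plane via the development (u, v) ↦ (9 u, v). Geodesics are the pre-images of straight lines: circles (v constant), vertical lines (u constant), and helices (v = c · u + d) for constants c, d.

A right cylinder has E = 9², F = 0, G = 1, so EG − F² = 9², and L = −9, M = N = 0, giving K = (LN − M²)/(EG − F²) = 0 everywhere. A flat surface is locally isometric to the Euclidean plane via the map (u, v) ↦ (9 u, v). Straight lines in the (x̃, ỹ) plane pull back to: (a) horizontal circles (v = const), (b) vertical generators (u = const), and (c) helices (9 u tan θ = v, i.e. v = c · u + d).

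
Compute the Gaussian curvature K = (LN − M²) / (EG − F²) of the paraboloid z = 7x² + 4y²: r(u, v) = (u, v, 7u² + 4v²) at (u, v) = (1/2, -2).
K = 28/23409

Coefficients of the first fundamental form: E = 196*u^2 + 1, F = 112*u*v, G = 64*v^2 + 1.
Coefficients of the second fundamental form: L = 14/sqrt(196*u^2 + 64*v^2 + 1), M = 0, N = 8/sqrt(196*u^2 + 64*v^2 + 1).
Assemble K = (LN − M²)/(EG − F²) = 112/(38416*u^4 + 25088*u^2*v^2 + 392*u^2 + 4096*v^4 + 128*v^2 + 1). At (u, v) = (1/2, -2): K = 28/23409.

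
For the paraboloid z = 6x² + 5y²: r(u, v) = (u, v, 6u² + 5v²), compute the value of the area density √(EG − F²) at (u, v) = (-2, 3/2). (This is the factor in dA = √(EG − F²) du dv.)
√(EG − F²)|_{(-2, 3/2)} = sqrt(802)

E = 144*u^2 + 1, F = 120*u*v, G = 100*v^2 + 1, so EG − F² = 144*u^2 + 100*v^2 + 1. Taking the positive square root: √(EG − F²) = sqrt(144*u^2 + 100*v^2 + 1). At (u, v) = (-2, 3/2): sqrt(802).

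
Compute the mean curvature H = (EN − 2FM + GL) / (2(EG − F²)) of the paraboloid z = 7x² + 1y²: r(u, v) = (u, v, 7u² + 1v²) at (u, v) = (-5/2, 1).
H = 1261*sqrt(1230)/1512900

With E = 196*u^2 + 1, F = 28*u*v, G = 4*v^2 + 1, L = 14/sqrt(196*u^2 + 4*v^2 + 1), M = 0, N = 2/sqrt(196*u^2 + 4*v^2 + 1), assemble
  H = (EN − 2FM + GL) / (2(EG − F²)) = 4*(49*u^2 + 7*v^2 + 2)/(196*u^2 + 4*v^2 + 1)^(3/2).
At (u, v) = (-5/2, 1): H = 1261*sqrt(1230)/1512900.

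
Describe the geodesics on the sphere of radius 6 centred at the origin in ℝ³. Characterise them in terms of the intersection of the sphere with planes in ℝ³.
Geodesics on the sphere of radius 6 are great circles — circles of radius 6 obtained as the intersection of the sphere with planes through the origin (the centre of the sphere).

A curve α(t) of nonzero constant speed on the sphere of radius 6 is a geodesic iff its acceleration α̈ is everywhere normal to the surface, i.e. parallel to the radial vector α(t). Then d/dt(α × α̇) = α̇ × α̇ + α × α̈ = 0, so α × α̇ is a constant vector n ≠ 0 and α(t) · n = 0 for all t: α lies in the plane through the origin with normal n. The intersection of that plane with the sphere is a circle of radius 6 (a great circle). Conversely, a great circle traversed at constant speed has centripetal acceleration pointing at the origin, hence normal to the sphere, so every great circle is a geodesic.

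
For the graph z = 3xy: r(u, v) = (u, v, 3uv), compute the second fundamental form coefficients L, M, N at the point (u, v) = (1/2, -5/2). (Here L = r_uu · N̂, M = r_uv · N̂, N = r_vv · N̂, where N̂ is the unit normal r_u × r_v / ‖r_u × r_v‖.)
L = 0;  M = 3*sqrt(238)/119;  N = 0

Compute the unit normal N̂(u, v) = (-3*v/sqrt(9*u^2 + 9*v^2 + 1), -3*u/sqrt(9*u^2 + 9*v^2 + 1), 1/sqrt(9*u^2 + 9*v^2 + 1)), and the second partials r_uu, r_uv, r_vv. Take dot products:
  L(u, v) = r_uu · N̂ = 0,
  M(u, v) = r_uv · N̂ = 3/sqrt(9*u^2 + 9*v^2 + 1),
  N(u, v) = r_vv · N̂ = 0.
Evaluating at (u, v) = (1/2, -5/2):
  L = 0, M = 3*sqrt(238)/119, N = 0.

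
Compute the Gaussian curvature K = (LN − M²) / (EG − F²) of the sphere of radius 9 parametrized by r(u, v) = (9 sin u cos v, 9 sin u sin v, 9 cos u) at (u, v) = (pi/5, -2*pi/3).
K = 1/81

Coefficients of the first fundamental form: E = 81, F = 0, G = 81*sin(u)^2.
Coefficients of the second fundamental form: L = -9*sin(u)/Abs(sin(u)), M = 0, N = -9*sin(u)^3/Abs(sin(u)).
Assemble K = (LN − M²)/(EG − F²) = 1/81. At (u, v) = (pi/5, -2*pi/3): K = 1/81.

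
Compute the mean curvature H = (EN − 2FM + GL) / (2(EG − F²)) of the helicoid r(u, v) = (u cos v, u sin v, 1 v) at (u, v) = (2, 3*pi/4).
H = 0

With E = 1, F = 0, G = u^2 + 1, L = 0, M = -1/sqrt(u^2 + 1), N = 0, assemble
  H = (EN − 2FM + GL) / (2(EG − F²)) = 0.
At (u, v) = (2, 3*pi/4): H = 0.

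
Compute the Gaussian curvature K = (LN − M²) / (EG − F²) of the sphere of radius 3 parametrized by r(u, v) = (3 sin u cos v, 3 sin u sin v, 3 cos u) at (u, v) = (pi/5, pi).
K = 1/9

Coefficients of the first fundamental form: E = 9, F = 0, G = 9*sin(u)^2.
Coefficients of the second fundamental form: L = -3*sin(u)/Abs(sin(u)), M = 0, N = -3*sin(u)^3/Abs(sin(u)).
Assemble K = (LN − M²)/(EG − F²) = 1/9. At (u, v) = (pi/5, pi): K = 1/9.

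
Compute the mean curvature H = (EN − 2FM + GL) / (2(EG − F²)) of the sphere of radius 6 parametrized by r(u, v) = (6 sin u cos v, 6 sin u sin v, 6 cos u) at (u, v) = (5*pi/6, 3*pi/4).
H = -1/6

With E = 36, F = 0, G = 36*sin(u)^2, L = -6*sin(u)/Abs(sin(u)), M = 0, N = -6*sin(u)^3/Abs(sin(u)), assemble
  H = (EN − 2FM + GL) / (2(EG − F²)) = -sin(u)/(6*Abs(sin(u))).
At (u, v) = (5*pi/6, 3*pi/4): H = -1/6.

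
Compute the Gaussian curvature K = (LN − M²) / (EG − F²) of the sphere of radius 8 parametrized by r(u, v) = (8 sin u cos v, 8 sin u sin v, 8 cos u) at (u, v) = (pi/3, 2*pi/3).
K = 1/64

Coefficients of the first fundamental form: E = 64, F = 0, G = 64*sin(u)^2.
Coefficients of the second fundamental form: L = -8*sin(u)/Abs(sin(u)), M = 0, N = -8*sin(u)^3/Abs(sin(u)).
Assemble K = (LN − M²)/(EG − F²) = 1/64. At (u, v) = (pi/3, 2*pi/3): K = 1/64.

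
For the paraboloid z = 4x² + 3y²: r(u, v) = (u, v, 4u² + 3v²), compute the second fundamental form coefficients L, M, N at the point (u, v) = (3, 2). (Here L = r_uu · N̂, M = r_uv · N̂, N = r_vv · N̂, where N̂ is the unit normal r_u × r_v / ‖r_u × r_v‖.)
L = 8*sqrt(721)/721;  M = 0;  N = 6*sqrt(721)/721

Compute the unit normal N̂(u, v) = (-8*u/sqrt(64*u^2 + 36*v^2 + 1), -6*v/sqrt(64*u^2 + 36*v^2 + 1), 1/sqrt(64*u^2 + 36*v^2 + 1)), and the second partials r_uu, r_uv, r_vv. Take dot products:
  L(u, v) = r_uu · N̂ = 8/sqrt(64*u^2 + 36*v^2 + 1),
  M(u, v) = r_uv · N̂ = 0,
  N(u, v) = r_vv · N̂ = 6/sqrt(64*u^2 + 36*v^2 + 1).
Evaluating at (u, v) = (3, 2):
  L = 8*sqrt(721)/721, M = 0, N = 6*sqrt(721)/721.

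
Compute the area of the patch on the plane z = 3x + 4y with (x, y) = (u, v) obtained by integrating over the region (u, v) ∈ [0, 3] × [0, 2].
Area = 6*sqrt(26)

Area = ∫∫ √(EG − F²) du dv with √(EG − F²) = sqrt(26). Integrating over [0, 3] × [0, 2] gives 6*sqrt(26).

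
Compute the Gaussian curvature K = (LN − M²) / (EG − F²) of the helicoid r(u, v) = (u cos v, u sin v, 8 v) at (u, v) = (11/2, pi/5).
K = -1024/142129

Coefficients of the first fundamental form: E = 1, F = 0, G = u^2 + 64.
Coefficients of the second fundamental form: L = 0, M = -8/sqrt(u^2 + 64), N = 0.
Assemble K = (LN − M²)/(EG − F²) = -64/(u^2 + 64)^2. At (u, v) = (11/2, pi/5): K = -1024/142129.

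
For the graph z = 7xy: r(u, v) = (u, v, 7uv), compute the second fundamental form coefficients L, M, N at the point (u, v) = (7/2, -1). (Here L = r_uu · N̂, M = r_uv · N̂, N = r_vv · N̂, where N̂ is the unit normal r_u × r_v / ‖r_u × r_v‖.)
L = 0;  M = 14/51;  N = 0

Compute the unit normal N̂(u, v) = (-7*v/sqrt(49*u^2 + 49*v^2 + 1), -7*u/sqrt(49*u^2 + 49*v^2 + 1), 1/sqrt(49*u^2 + 49*v^2 + 1)), and the second partials r_uu, r_uv, r_vv. Take dot products:
  L(u, v) = r_uu · N̂ = 0,
  M(u, v) = r_uv · N̂ = 7/sqrt(49*u^2 + 49*v^2 + 1),
  N(u, v) = r_vv · N̂ = 0.
Evaluating at (u, v) = (7/2, -1):
  L = 0, M = 14/51, N = 0.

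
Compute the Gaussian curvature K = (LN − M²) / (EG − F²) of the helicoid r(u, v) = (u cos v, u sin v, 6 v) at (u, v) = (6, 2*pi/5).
K = -1/144

Coefficients of the first fundamental form: E = 1, F = 0, G = u^2 + 36.
Coefficients of the second fundamental form: L = 0, M = -6/sqrt(u^2 + 36), N = 0.
Assemble K = (LN − M²)/(EG − F²) = -36/(u^2 + 36)^2. At (u, v) = (6, 2*pi/5): K = -1/144.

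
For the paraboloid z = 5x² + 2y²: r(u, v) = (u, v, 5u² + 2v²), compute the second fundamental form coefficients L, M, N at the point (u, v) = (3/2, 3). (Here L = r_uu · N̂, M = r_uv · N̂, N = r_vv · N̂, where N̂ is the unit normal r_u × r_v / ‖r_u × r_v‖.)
L = sqrt(370)/37;  M = 0;  N = 2*sqrt(370)/185

Compute the unit normal N̂(u, v) = (-10*u/sqrt(100*u^2 + 16*v^2 + 1), -4*v/sqrt(100*u^2 + 16*v^2 + 1), 1/sqrt(100*u^2 + 16*v^2 + 1)), and the second partials r_uu, r_uv, r_vv. Take dot products:
  L(u, v) = r_uu · N̂ = 10/sqrt(100*u^2 + 16*v^2 + 1),
  M(u, v) = r_uv · N̂ = 0,
  N(u, v) = r_vv · N̂ = 4/sqrt(100*u^2 + 16*v^2 + 1).
Evaluating at (u, v) = (3/2, 3):
  L = sqrt(370)/37, M = 0, N = 2*sqrt(370)/185.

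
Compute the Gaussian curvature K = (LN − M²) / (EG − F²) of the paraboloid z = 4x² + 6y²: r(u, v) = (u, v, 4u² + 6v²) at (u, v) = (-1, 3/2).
K = 96/151321

Coefficients of the first fundamental form: E = 64*u^2 + 1, F = 96*u*v, G = 144*v^2 + 1.
Coefficients of the second fundamental form: L = 8/sqrt(64*u^2 + 144*v^2 + 1), M = 0, N = 12/sqrt(64*u^2 + 144*v^2 + 1).
Assemble K = (LN − M²)/(EG − F²) = 96/(4096*u^4 + 18432*u^2*v^2 + 128*u^2 + 20736*v^4 + 288*v^2 + 1). At (u, v) = (-1, 3/2): K = 96/151321.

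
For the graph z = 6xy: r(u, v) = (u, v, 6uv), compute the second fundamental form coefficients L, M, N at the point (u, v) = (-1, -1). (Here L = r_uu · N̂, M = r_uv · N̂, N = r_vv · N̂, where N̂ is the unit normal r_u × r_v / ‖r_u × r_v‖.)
L = 0;  M = 6*sqrt(73)/73;  N = 0

Compute the unit normal N̂(u, v) = (-6*v/sqrt(36*u^2 + 36*v^2 + 1), -6*u/sqrt(36*u^2 + 36*v^2 + 1), 1/sqrt(36*u^2 + 36*v^2 + 1)), and the second partials r_uu, r_uv, r_vv. Take dot products:
  L(u, v) = r_uu · N̂ = 0,
  M(u, v) = r_uv · N̂ = 6/sqrt(36*u^2 + 36*v^2 + 1),
  N(u, v) = r_vv · N̂ = 0.
Evaluating at (u, v) = (-1, -1):
  L = 0, M = 6*sqrt(73)/73, N = 0.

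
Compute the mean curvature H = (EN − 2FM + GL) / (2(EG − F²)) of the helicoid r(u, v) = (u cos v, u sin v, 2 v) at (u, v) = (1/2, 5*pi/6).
H = 0

With E = 1, F = 0, G = u^2 + 4, L = 0, M = -2/sqrt(u^2 + 4), N = 0, assemble
  H = (EN − 2FM + GL) / (2(EG − F²)) = 0.
At (u, v) = (1/2, 5*pi/6): H = 0.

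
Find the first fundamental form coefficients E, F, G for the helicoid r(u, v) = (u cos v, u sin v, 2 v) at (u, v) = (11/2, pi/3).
E = 1;  F = 0;  G = 137/4

Partials: r_u = (cos(v), sin(v), 0), r_v = (-u*sin(v), u*cos(v), 2). As functions of (u, v):
  E = r_u · r_u = 1,
  F = r_u · r_v = 0,
  G = r_v · r_v = u^2 + 4.
Evaluating at (u, v) = (11/2, pi/3): E = 1, F = 0, G = 137/4.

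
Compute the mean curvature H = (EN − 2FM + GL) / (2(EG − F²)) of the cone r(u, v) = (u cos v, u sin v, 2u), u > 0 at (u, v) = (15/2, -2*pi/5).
H = 2*sqrt(5)/75

With E = 5, F = 0, G = u^2, L = 0, M = 0, N = 2*sqrt(5)*u^2/(5*Abs(u)), assemble
  H = (EN − 2FM + GL) / (2(EG − F²)) = sqrt(5)/(5*Abs(u)).
At (u, v) = (15/2, -2*pi/5): H = 2*sqrt(5)/75.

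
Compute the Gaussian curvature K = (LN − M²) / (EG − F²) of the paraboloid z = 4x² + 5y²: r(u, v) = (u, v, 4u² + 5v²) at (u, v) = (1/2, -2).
K = 80/173889

Coefficients of the first fundamental form: E = 64*u^2 + 1, F = 80*u*v, G = 100*v^2 + 1.
Coefficients of the second fundamental form: L = 8/sqrt(64*u^2 + 100*v^2 + 1), M = 0, N = 10/sqrt(64*u^2 + 100*v^2 + 1).
Assemble K = (LN − M²)/(EG − F²) = 80/(4096*u^4 + 12800*u^2*v^2 + 128*u^2 + 10000*v^4 + 200*v^2 + 1). At (u, v) = (1/2, -2): K = 80/173889.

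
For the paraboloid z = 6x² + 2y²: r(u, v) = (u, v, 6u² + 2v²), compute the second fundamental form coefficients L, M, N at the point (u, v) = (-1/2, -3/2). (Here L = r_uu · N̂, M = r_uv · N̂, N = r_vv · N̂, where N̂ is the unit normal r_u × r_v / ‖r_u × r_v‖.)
L = 12*sqrt(73)/73;  M = 0;  N = 4*sqrt(73)/73

Compute the unit normal N̂(u, v) = (-12*u/sqrt(144*u^2 + 16*v^2 + 1), -4*v/sqrt(144*u^2 + 16*v^2 + 1), 1/sqrt(144*u^2 + 16*v^2 + 1)), and the second partials r_uu, r_uv, r_vv. Take dot products:
  L(u, v) = r_uu · N̂ = 12/sqrt(144*u^2 + 16*v^2 + 1),
  M(u, v) = r_uv · N̂ = 0,
  N(u, v) = r_vv · N̂ = 4/sqrt(144*u^2 + 16*v^2 + 1).
Evaluating at (u, v) = (-1/2, -3/2):
  L = 12*sqrt(73)/73, M = 0, N = 4*sqrt(73)/73.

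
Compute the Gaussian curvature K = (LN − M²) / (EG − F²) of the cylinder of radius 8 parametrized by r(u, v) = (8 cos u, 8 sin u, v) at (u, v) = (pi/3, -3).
K = 0

Coefficients of the first fundamental form: E = 64, F = 0, G = 1.
Coefficients of the second fundamental form: L = -8, M = 0, N = 0.
Assemble K = (LN − M²)/(EG − F²) = 0. At (u, v) = (pi/3, -3): K = 0.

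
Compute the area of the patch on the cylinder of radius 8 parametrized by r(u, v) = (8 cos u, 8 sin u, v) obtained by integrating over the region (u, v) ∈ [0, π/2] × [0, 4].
Area = 16*pi

Area = ∫∫ √(EG − F²) du dv with √(EG − F²) = 8. Integrating over [0, π/2] × [0, 4] gives 16*pi.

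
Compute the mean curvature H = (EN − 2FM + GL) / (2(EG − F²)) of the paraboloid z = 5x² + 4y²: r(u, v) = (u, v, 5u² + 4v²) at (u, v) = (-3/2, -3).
H = 3789*sqrt(802)/643204

With E = 100*u^2 + 1, F = 80*u*v, G = 64*v^2 + 1, L = 10/sqrt(100*u^2 + 64*v^2 + 1), M = 0, N = 8/sqrt(100*u^2 + 64*v^2 + 1), assemble
  H = (EN − 2FM + GL) / (2(EG − F²)) = (400*u^2 + 320*v^2 + 9)/(100*u^2 + 64*v^2 + 1)^(3/2).
At (u, v) = (-3/2, -3): H = 3789*sqrt(802)/643204.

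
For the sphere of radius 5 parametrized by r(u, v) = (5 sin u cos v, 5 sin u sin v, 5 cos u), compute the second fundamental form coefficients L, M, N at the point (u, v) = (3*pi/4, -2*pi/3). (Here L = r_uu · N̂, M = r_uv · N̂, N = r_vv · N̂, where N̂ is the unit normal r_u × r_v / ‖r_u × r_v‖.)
L = -5;  M = 0;  N = -5/2

Compute the unit normal N̂(u, v) = (sin(u)^2*cos(v)/Abs(sin(u)), sin(u)^2*sin(v)/Abs(sin(u)), sin(2*u)/(2*Abs(sin(u)))), and the second partials r_uu, r_uv, r_vv. Take dot products:
  L(u, v) = r_uu · N̂ = -5*sin(u)/Abs(sin(u)),
  M(u, v) = r_uv · N̂ = 0,
  N(u, v) = r_vv · N̂ = -5*sin(u)^3/Abs(sin(u)).
Evaluating at (u, v) = (3*pi/4, -2*pi/3):
  L = -5, M = 0, N = -5/2.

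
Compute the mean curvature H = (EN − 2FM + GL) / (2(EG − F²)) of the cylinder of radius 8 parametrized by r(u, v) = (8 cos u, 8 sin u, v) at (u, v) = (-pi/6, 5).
H = -1/16

With E = 64, F = 0, G = 1, L = -8, M = 0, N = 0, assemble
  H = (EN − 2FM + GL) / (2(EG − F²)) = -1/16.
At (u, v) = (-pi/6, 5): H = -1/16.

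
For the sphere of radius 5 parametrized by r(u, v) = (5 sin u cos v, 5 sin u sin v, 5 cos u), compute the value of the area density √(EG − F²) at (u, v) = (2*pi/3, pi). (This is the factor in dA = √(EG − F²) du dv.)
√(EG − F²)|_{(2*pi/3, pi)} = 25*sqrt(3)/2

E = 25, F = 0, G = 25*sin(u)^2, so EG − F² = 625*sin(u)^2. Taking the positive square root: √(EG − F²) = 25*Abs(sin(u)). At (u, v) = (2*pi/3, pi): 25*sqrt(3)/2.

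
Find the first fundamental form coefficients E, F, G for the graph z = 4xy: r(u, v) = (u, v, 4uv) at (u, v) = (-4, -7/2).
E = 197;  F = 224;  G = 257

Partials: r_u = (1, 0, 4*v), r_v = (0, 1, 4*u). As functions of (u, v):
  E = r_u · r_u = 16*v^2 + 1,
  F = r_u · r_v = 16*u*v,
  G = r_v · r_v = 16*u^2 + 1.
Evaluating at (u, v) = (-4, -7/2): E = 197, F = 224, G = 257.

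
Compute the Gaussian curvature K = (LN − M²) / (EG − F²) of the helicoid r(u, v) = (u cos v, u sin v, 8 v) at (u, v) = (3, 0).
K = -64/5329

Coefficients of the first fundamental form: E = 1, F = 0, G = u^2 + 64.
Coefficients of the second fundamental form: L = 0, M = -8/sqrt(u^2 + 64), N = 0.
Assemble K = (LN − M²)/(EG − F²) = -64/(u^2 + 64)^2. At (u, v) = (3, 0): K = -64/5329.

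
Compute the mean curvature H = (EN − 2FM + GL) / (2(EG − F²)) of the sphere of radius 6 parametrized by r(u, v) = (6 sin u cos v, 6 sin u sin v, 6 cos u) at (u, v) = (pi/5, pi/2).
H = -1/6

With E = 36, F = 0, G = 36*sin(u)^2, L = -6*sin(u)/Abs(sin(u)), M = 0, N = -6*sin(u)^3/Abs(sin(u)), assemble
  H = (EN − 2FM + GL) / (2(EG − F²)) = -sin(u)/(6*Abs(sin(u))).
At (u, v) = (pi/5, pi/2): H = -1/6.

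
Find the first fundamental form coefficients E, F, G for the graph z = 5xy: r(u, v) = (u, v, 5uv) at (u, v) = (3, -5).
E = 626;  F = -375;  G = 226

Partials: r_u = (1, 0, 5*v), r_v = (0, 1, 5*u). As functions of (u, v):
  E = r_u · r_u = 25*v^2 + 1,
  F = r_u · r_v = 25*u*v,
  G = r_v · r_v = 25*u^2 + 1.
Evaluating at (u, v) = (3, -5): E = 626, F = -375, G = 226.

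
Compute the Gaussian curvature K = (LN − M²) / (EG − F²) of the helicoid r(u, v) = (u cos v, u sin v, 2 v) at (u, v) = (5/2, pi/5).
K = -64/1681

Coefficients of the first fundamental form: E = 1, F = 0, G = u^2 + 4.
Coefficients of the second fundamental form: L = 0, M = -2/sqrt(u^2 + 4), N = 0.
Assemble K = (LN − M²)/(EG − F²) = -4/(u^2 + 4)^2. At (u, v) = (5/2, pi/5): K = -64/1681.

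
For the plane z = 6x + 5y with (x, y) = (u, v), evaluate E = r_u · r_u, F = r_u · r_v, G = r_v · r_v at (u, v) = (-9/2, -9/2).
E = 37;  F = 30;  G = 26

Partials: r_u = (1, 0, 6), r_v = (0, 1, 5). As functions of (u, v):
  E = r_u · r_u = 37,
  F = r_u · r_v = 30,
  G = r_v · r_v = 26.
Evaluating at (u, v) = (-9/2, -9/2): E = 37, F = 30, G = 26.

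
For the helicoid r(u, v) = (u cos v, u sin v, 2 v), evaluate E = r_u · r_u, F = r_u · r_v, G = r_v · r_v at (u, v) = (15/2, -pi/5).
E = 1;  F = 0;  G = 241/4

Partials: r_u = (cos(v), sin(v), 0), r_v = (-u*sin(v), u*cos(v), 2). As functions of (u, v):
  E = r_u · r_u = 1,
  F = r_u · r_v = 0,
  G = r_v · r_v = u^2 + 4.
Evaluating at (u, v) = (15/2, -pi/5): E = 1, F = 0, G = 241/4.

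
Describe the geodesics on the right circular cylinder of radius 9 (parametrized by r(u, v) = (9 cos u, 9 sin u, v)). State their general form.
The cylinder is flat (K = 0) and locally isometric to the plane via the development (u, v) ↦ (9 u, v). Geodesics are the pre-images of straight lines: circles (v constant), vertical lines (u constant), and helices (v = c · u + d) for constants c, d.

A right cylinder has E = 9², F = 0, G = 1, so EG − F² = 9², and L = −9, M = N = 0, giving K = (LN − M²)/(EG − F²) = 0 everywhere. A flat surface is locally isometric to the Euclidean plane via the map (u, v) ↦ (9 u, v). Straight lines in the (x̃, ỹ) plane pull back to: (a) horizontal circles (v = const), (b) vertical generators (u = const), and (c) helices (9 u tan θ = v, i.e. v = c · u + d).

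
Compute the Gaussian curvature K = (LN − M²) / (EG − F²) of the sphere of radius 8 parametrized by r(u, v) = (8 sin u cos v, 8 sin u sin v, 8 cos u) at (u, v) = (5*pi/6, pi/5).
K = 1/64

Coefficients of the first fundamental form: E = 64, F = 0, G = 64*sin(u)^2.
Coefficients of the second fundamental form: L = -8*sin(u)/Abs(sin(u)), M = 0, N = -8*sin(u)^3/Abs(sin(u)).
Assemble K = (LN − M²)/(EG − F²) = 1/64. At (u, v) = (5*pi/6, pi/5): K = 1/64.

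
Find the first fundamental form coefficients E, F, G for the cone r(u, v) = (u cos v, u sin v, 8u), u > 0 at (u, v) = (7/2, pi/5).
E = 65;  F = 0;  G = 49/4

Partials: r_u = (cos(v), sin(v), 8), r_v = (-u*sin(v), u*cos(v), 0). As functions of (u, v):
  E = r_u · r_u = 65,
  F = r_u · r_v = 0,
  G = r_v · r_v = u^2.
Evaluating at (u, v) = (7/2, pi/5): E = 65, F = 0, G = 49/4.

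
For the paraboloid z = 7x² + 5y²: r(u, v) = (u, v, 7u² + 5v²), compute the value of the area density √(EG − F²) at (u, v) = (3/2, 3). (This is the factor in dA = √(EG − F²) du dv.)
√(EG − F²)|_{(3/2, 3)} = sqrt(1342)

E = 196*u^2 + 1, F = 140*u*v, G = 100*v^2 + 1, so EG − F² = 196*u^2 + 100*v^2 + 1. Taking the positive square root: √(EG − F²) = sqrt(196*u^2 + 100*v^2 + 1). At (u, v) = (3/2, 3): sqrt(1342).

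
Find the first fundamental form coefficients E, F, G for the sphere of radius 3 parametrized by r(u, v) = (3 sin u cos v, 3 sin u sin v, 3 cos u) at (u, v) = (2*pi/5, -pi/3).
E = 9;  F = 0;  G = 9*sqrt(5)/8 + 45/8

Partials: r_u = (3*cos(u)*cos(v), 3*sin(v)*cos(u), -3*sin(u)), r_v = (-3*sin(u)*sin(v), 3*sin(u)*cos(v), 0). As functions of (u, v):
  E = r_u · r_u = 9,
  F = r_u · r_v = 0,
  G = r_v · r_v = 9*sin(u)^2.
Evaluating at (u, v) = (2*pi/5, -pi/3): E = 9, F = 0, G = 9*sqrt(5)/8 + 45/8.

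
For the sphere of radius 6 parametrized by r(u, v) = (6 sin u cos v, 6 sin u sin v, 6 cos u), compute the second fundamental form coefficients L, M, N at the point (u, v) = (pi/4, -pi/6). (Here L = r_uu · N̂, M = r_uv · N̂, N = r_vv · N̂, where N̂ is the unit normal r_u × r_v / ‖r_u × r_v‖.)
L = -6;  M = 0;  N = -3

Compute the unit normal N̂(u, v) = (sin(u)^2*cos(v)/Abs(sin(u)), sin(u)^2*sin(v)/Abs(sin(u)), sin(2*u)/(2*Abs(sin(u)))), and the second partials r_uu, r_uv, r_vv. Take dot products:
  L(u, v) = r_uu · N̂ = -6*sin(u)/Abs(sin(u)),
  M(u, v) = r_uv · N̂ = 0,
  N(u, v) = r_vv · N̂ = -6*sin(u)^3/Abs(sin(u)).
Evaluating at (u, v) = (pi/4, -pi/6):
  L = -6, M = 0, N = -3.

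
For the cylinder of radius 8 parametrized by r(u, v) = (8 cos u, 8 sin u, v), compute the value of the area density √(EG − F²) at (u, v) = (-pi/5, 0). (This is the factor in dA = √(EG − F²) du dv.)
√(EG − F²)|_{(-pi/5, 0)} = 8

E = 64, F = 0, G = 1, so EG − F² = 64. Taking the positive square root: √(EG − F²) = 8. At (u, v) = (-pi/5, 0): 8.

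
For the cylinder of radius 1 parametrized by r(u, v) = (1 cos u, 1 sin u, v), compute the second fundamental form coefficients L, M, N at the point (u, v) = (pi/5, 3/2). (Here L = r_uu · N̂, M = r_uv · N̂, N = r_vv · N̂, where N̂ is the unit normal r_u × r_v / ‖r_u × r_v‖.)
L = -1;  M = 0;  N = 0

Compute the unit normal N̂(u, v) = (cos(u), sin(u), 0), and the second partials r_uu, r_uv, r_vv. Take dot products:
  L(u, v) = r_uu · N̂ = -1,
  M(u, v) = r_uv · N̂ = 0,
  N(u, v) = r_vv · N̂ = 0.
Evaluating at (u, v) = (pi/5, 3/2):
  L = -1, M = 0, N = 0.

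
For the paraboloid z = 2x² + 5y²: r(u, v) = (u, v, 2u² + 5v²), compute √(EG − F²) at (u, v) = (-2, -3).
√(EG − F²)|_{(-2, -3)} = sqrt(965)

E = 16*u^2 + 1, F = 40*u*v, G = 100*v^2 + 1; EG − F² = 16*u^2 + 100*v^2 + 1; √(EG − F²) = sqrt(16*u^2 + 100*v^2 + 1). At the given point: sqrt(965).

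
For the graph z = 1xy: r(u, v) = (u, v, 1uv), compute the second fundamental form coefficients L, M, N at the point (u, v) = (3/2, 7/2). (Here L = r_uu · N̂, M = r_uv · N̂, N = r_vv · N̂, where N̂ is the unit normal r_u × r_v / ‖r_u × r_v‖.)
L = 0;  M = sqrt(62)/31;  N = 0

Compute the unit normal N̂(u, v) = (-v/sqrt(u^2 + v^2 + 1), -u/sqrt(u^2 + v^2 + 1), 1/sqrt(u^2 + v^2 + 1)), and the second partials r_uu, r_uv, r_vv. Take dot products:
  L(u, v) = r_uu · N̂ = 0,
  M(u, v) = r_uv · N̂ = 1/sqrt(u^2 + v^2 + 1),
  N(u, v) = r_vv · N̂ = 0.
Evaluating at (u, v) = (3/2, 7/2):
  L = 0, M = sqrt(62)/31, N = 0.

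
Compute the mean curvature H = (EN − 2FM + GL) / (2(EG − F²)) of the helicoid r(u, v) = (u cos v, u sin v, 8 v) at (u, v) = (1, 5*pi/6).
H = 0

With E = 1, F = 0, G = u^2 + 64, L = 0, M = -8/sqrt(u^2 + 64), N = 0, assemble
  H = (EN − 2FM + GL) / (2(EG − F²)) = 0.
At (u, v) = (1, 5*pi/6): H = 0.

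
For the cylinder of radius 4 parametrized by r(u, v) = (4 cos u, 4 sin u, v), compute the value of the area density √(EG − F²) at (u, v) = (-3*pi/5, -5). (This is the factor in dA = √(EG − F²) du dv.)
√(EG − F²)|_{(-3*pi/5, -5)} = 4

E = 16, F = 0, G = 1, so EG − F² = 16. Taking the positive square root: √(EG − F²) = 4. At (u, v) = (-3*pi/5, -5): 4.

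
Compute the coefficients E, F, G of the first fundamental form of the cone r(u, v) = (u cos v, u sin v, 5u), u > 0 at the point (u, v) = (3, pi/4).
E = 26;  F = 0;  G = 9

Partials: r_u = (cos(v), sin(v), 5), r_v = (-u*sin(v), u*cos(v), 0). As functions of (u, v):
  E = r_u · r_u = 26,
  F = r_u · r_v = 0,
  G = r_v · r_v = u^2.
Evaluating at (u, v) = (3, pi/4): E = 26, F = 0, G = 9.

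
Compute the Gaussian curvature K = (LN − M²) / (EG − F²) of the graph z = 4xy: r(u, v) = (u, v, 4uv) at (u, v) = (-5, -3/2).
K = -16/190969

Coefficients of the first fundamental form: E = 16*v^2 + 1, F = 16*u*v, G = 16*u^2 + 1.
Coefficients of the second fundamental form: L = 0, M = 4/sqrt(16*u^2 + 16*v^2 + 1), N = 0.
Assemble K = (LN − M²)/(EG − F²) = -16/(256*u^4 + 512*u^2*v^2 + 32*u^2 + 256*v^4 + 32*v^2 + 1). At (u, v) = (-5, -3/2): K = -16/190969.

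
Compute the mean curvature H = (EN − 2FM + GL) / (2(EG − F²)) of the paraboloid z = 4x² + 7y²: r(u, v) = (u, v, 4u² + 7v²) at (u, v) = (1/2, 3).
H = 7179*sqrt(1781)/3171961

With E = 64*u^2 + 1, F = 112*u*v, G = 196*v^2 + 1, L = 8/sqrt(64*u^2 + 196*v^2 + 1), M = 0, N = 14/sqrt(64*u^2 + 196*v^2 + 1), assemble
  H = (EN − 2FM + GL) / (2(EG − F²)) = (448*u^2 + 784*v^2 + 11)/(64*u^2 + 196*v^2 + 1)^(3/2).
At (u, v) = (1/2, 3): H = 7179*sqrt(1781)/3171961.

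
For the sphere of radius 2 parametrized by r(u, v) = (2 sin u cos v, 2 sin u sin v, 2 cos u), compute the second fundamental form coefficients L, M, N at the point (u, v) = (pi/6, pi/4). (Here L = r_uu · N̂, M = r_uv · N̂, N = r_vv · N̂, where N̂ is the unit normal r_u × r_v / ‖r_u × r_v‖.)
L = -2;  M = 0;  N = -1/2

Compute the unit normal N̂(u, v) = (sin(u)^2*cos(v)/Abs(sin(u)), sin(u)^2*sin(v)/Abs(sin(u)), sin(2*u)/(2*Abs(sin(u)))), and the second partials r_uu, r_uv, r_vv. Take dot products:
  L(u, v) = r_uu · N̂ = -2*sin(u)/Abs(sin(u)),
  M(u, v) = r_uv · N̂ = 0,
  N(u, v) = r_vv · N̂ = -2*sin(u)^3/Abs(sin(u)).
Evaluating at (u, v) = (pi/6, pi/4):
  L = -2, M = 0, N = -1/2.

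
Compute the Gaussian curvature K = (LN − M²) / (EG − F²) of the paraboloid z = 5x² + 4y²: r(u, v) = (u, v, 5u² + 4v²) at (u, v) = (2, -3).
K = 80/954529

Coefficients of the first fundamental form: E = 100*u^2 + 1, F = 80*u*v, G = 64*v^2 + 1.
Coefficients of the second fundamental form: L = 10/sqrt(100*u^2 + 64*v^2 + 1), M = 0, N = 8/sqrt(100*u^2 + 64*v^2 + 1).
Assemble K = (LN − M²)/(EG − F²) = 80/(10000*u^4 + 12800*u^2*v^2 + 200*u^2 + 4096*v^4 + 128*v^2 + 1). At (u, v) = (2, -3): K = 80/954529.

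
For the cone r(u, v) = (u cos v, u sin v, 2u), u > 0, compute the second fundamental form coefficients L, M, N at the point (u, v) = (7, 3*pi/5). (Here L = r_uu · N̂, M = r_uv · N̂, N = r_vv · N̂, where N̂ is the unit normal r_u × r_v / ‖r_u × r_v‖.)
L = 0;  M = 0;  N = 14*sqrt(5)/5

Compute the unit normal N̂(u, v) = (-2*sqrt(5)*u*cos(v)/(5*Abs(u)), -2*sqrt(5)*u*sin(v)/(5*Abs(u)), sqrt(5)*u/(5*Abs(u))), and the second partials r_uu, r_uv, r_vv. Take dot products:
  L(u, v) = r_uu · N̂ = 0,
  M(u, v) = r_uv · N̂ = 0,
  N(u, v) = r_vv · N̂ = 2*sqrt(5)*u^2/(5*Abs(u)).
Evaluating at (u, v) = (7, 3*pi/5):
  L = 0, M = 0, N = 14*sqrt(5)/5.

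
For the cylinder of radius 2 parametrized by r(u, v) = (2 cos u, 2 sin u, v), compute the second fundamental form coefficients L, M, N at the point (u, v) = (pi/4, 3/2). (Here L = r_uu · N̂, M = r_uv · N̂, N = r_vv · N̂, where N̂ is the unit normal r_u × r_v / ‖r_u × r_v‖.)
L = -2;  M = 0;  N = 0

Compute the unit normal N̂(u, v) = (cos(u), sin(u), 0), and the second partials r_uu, r_uv, r_vv. Take dot products:
  L(u, v) = r_uu · N̂ = -2,
  M(u, v) = r_uv · N̂ = 0,
  N(u, v) = r_vv · N̂ = 0.
Evaluating at (u, v) = (pi/4, 3/2):
  L = -2, M = 0, N = 0.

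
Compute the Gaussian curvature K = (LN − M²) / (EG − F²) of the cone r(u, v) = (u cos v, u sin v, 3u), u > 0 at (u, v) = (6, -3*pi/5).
K = 0

Coefficients of the first fundamental form: E = 10, F = 0, G = u^2.
Coefficients of the second fundamental form: L = 0, M = 0, N = 3*sqrt(10)*u^2/(10*Abs(u)).
Assemble K = (LN − M²)/(EG − F²) = 0. At (u, v) = (6, -3*pi/5): K = 0.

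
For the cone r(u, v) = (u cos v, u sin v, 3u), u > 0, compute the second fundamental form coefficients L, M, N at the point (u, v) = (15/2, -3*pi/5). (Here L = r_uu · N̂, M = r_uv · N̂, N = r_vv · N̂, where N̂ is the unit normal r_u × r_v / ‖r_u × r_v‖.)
L = 0;  M = 0;  N = 9*sqrt(10)/4

Compute the unit normal N̂(u, v) = (-3*sqrt(10)*u*cos(v)/(10*Abs(u)), -3*sqrt(10)*u*sin(v)/(10*Abs(u)), sqrt(10)*u/(10*Abs(u))), and the second partials r_uu, r_uv, r_vv. Take dot products:
  L(u, v) = r_uu · N̂ = 0,
  M(u, v) = r_uv · N̂ = 0,
  N(u, v) = r_vv · N̂ = 3*sqrt(10)*u^2/(10*Abs(u)).
Evaluating at (u, v) = (15/2, -3*pi/5):
  L = 0, M = 0, N = 9*sqrt(10)/4.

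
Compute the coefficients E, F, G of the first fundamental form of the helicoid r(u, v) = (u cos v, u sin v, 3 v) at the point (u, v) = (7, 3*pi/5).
E = 1;  F = 0;  G = 58

Partials: r_u = (cos(v), sin(v), 0), r_v = (-u*sin(v), u*cos(v), 3). As functions of (u, v):
  E = r_u · r_u = 1,
  F = r_u · r_v = 0,
  G = r_v · r_v = u^2 + 9.
Evaluating at (u, v) = (7, 3*pi/5): E = 1, F = 0, G = 58.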